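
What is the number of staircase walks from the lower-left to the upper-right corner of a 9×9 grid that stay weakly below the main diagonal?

Monotone paths in an n×n grid that stay weakly below the diagonal are counted by C_n; here n = 9.
C_9 = C(18,9)/10 = 48620/10 = 4862.

4862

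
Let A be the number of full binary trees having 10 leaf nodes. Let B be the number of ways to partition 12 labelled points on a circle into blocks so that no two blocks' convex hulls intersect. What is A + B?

Full binary trees with 10 leaves have 10−1 = 9 internal nodes, so there are C_9 of them. So A = C_9 = 4862.
The non-crossing partitions of [12] form a lattice of size C_12. So B = C_12 = 208012.
A + B = 4862 + 208012 = 212874.

212874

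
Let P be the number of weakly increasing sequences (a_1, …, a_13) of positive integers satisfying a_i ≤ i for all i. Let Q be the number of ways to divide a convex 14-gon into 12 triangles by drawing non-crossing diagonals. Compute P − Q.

534888

Weakly increasing sequences with a_i ≤ i biject with Dyck paths of semilength 13, so there are C_13. So P = C_13 = 742900.
The number of triangulations of a 14-gon is the Catalan number C_12 (index = sides − 2). So Q = C_12 = 208012.
P − Q = 742900 − 208012 = 534888.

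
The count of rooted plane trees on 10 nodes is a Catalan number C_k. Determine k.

A rooted plane tree on 10 nodes has 9 edges, and such trees are counted by C_9.

9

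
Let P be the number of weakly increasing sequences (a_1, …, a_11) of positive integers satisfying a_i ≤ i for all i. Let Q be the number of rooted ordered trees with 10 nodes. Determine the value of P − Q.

Such sub-staircase sequences of length n are counted by C_n; here n = 11. So P = C_11 = 58786.
Rooted ordered (plane) trees on m nodes have m−1 edges and are counted by C_{m−1}; m = 10 gives C_9. So Q = C_9 = 4862.
P − Q = 58786 − 4862 = 53924.

53924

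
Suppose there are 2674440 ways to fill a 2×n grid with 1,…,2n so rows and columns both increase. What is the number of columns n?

14

Standard Young tableaux of shape 2×n are counted by C_n; 2674440 = C_14.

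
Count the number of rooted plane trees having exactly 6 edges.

132

Rooted ordered trees with n edges are counted by C_n; here n = 6.
C_6 = C(12,6)/7 = 924/7 = 132.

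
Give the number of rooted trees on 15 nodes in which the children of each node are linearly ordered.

Rooted ordered (plane) trees on m nodes have m−1 edges and are counted by C_{m−1}; m = 15 gives C_14.
C_14 = C(28,14)/15 = 40116600/15 = 2674440.

2674440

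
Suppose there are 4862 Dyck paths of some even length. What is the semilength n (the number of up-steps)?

Dyck paths of semilength n are counted by C_n; 4862 = C_9.

9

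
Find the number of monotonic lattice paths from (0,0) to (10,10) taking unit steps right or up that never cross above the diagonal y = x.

Monotone paths in an n×n grid that stay weakly below the diagonal are counted by C_n; here n = 10.
C_10 = C(20,10)/11 = 184756/11 = 16796.

16796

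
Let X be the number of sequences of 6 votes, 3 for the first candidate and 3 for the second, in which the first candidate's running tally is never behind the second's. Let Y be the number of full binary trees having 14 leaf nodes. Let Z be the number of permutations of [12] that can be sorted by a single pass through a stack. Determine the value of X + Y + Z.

950917

Ballot sequences with n votes each where one side never trails are Dyck words, counted by C_n; here n = 3. So X = C_3 = 5.
Full binary trees with 14 leaves have 14−1 = 13 internal nodes, so there are C_13 of them. So Y = C_13 = 742900.
Stack-sortable permutations are exactly the 231-avoiding ones, counted by C_n; here n = 12. So Z = C_12 = 208012.
X + Y + Z = 5 + 742900 + 208012 = 950917.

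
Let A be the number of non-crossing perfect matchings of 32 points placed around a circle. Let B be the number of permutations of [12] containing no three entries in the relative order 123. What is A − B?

Non-crossing perfect matchings of 2n points on a circle are counted by C_n; with 32 points, n = 16. So A = C_16 = 35357670.
For any fixed pattern of length 3, the pattern-avoiding permutations of [12] number C_12. So B = C_12 = 208012.
A − B = 35357670 − 208012 = 35149658.

35149658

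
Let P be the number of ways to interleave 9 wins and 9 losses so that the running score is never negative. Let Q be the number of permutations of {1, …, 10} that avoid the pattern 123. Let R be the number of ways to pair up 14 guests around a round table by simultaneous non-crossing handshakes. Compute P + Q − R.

Ballot sequences with n votes each where one side never trails are Dyck words, counted by C_n; here n = 9. So P = C_9 = 4862.
For any fixed pattern of length 3, the pattern-avoiding permutations of [10] number C_10. So Q = C_10 = 16796.
Non-crossing handshake pairings of 2n people are counted by C_n; 14 people gives n = 7. So R = C_7 = 429.
P + Q − R = 4862 + 16796 − 429 = 21229.

21229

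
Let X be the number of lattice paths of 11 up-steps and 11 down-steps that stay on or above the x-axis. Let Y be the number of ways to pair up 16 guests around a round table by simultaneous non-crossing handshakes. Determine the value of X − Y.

57356

A Dyck path with 11 up-steps and 11 down-steps has semilength 11, so there are C_11 of them. So X = C_11 = 58786.
Non-crossing handshake pairings of 2n people are counted by C_n; 16 people gives n = 8. So Y = C_8 = 1430.
X − Y = 58786 − 1430 = 57356.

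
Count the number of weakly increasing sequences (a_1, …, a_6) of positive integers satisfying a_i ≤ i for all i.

132

Weakly increasing sequences with a_i ≤ i biject with Dyck paths of semilength 6, so there are C_6.
C_6 = 132.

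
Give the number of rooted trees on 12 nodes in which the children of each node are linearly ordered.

Rooted ordered (plane) trees on m nodes have m−1 edges and are counted by C_{m−1}; m = 12 gives C_11.
C_11 = C(22,11)/12 = 705432/12 = 58786.

58786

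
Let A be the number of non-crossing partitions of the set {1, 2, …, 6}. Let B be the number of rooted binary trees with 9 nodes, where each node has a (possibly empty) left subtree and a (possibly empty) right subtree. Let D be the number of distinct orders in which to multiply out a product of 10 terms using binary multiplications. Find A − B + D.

The non-crossing partitions of [6] form a lattice of size C_6. So A = C_6 = 132.
Binary trees (left/right distinguished) on n nodes are counted by C_n; here n = 9. So B = C_9 = 4862.
Parenthesizations of m factors correspond to full binary trees with m leaves, counted by C_{m−1}; m = 10 gives C_9. So D = C_9 = 4862.
A − B + D = 132 − 4862 + 4862 = 132.

132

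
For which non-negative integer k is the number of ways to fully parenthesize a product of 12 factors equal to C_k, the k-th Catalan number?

Parenthesizations of m factors correspond to full binary trees with m leaves, counted by C_{m−1}; m = 12 gives C_11.

11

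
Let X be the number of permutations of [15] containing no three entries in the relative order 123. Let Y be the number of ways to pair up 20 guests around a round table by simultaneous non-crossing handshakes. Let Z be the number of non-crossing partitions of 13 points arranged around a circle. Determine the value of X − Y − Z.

8935149

Permutations of [n] avoiding any single length-3 pattern are counted by C_n; here n = 15. So X = C_15 = 9694845.
With 20 = 2·10 people, non-crossing handshake pairings are non-crossing perfect matchings on a circle, counted by C_10. So Y = C_10 = 16796.
The non-crossing partitions of [13] form a lattice of size C_13. So Z = C_13 = 742900.
X − Y − Z = 9694845 − 16796 − 742900 = 8935149.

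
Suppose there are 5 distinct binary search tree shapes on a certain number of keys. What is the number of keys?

3

Binary search tree shapes on n keys are counted by C_n. The Catalan number equal to 5 is C_3.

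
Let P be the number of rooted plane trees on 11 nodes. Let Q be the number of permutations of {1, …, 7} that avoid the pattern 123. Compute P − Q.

16367

Rooted ordered (plane) trees on m nodes have m−1 edges and are counted by C_{m−1}; m = 11 gives C_10. So P = C_10 = 16796.
For any fixed pattern of length 3, the pattern-avoiding permutations of [7] number C_7. So Q = C_7 = 429.
P − Q = 16796 − 429 = 16367.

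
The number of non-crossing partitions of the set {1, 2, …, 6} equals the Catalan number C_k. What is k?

6

Non-crossing partitions of an n-element set are counted by C_n; here n = 6.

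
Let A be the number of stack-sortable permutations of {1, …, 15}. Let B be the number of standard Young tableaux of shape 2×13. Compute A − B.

Stack-sortable permutations are exactly the 231-avoiding ones, counted by C_n; here n = 15. So A = C_15 = 9694845.
Standard Young tableaux of shape 2×n are counted by C_n; here n = 13. So B = C_13 = 742900.
A − B = 9694845 − 742900 = 8951945.

8951945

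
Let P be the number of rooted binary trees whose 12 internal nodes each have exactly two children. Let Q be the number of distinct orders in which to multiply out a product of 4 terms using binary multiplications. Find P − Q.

The number of full binary trees on 12 internal nodes is the Catalan number C_12. So P = C_12 = 208012.
Ways to associate a product of 4 factors correspond to binary trees on 4 leaves, so the count is C_3. So Q = C_3 = 5.
P − Q = 208012 − 5 = 208007.

208007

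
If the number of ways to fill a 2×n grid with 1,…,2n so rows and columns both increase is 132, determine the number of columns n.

Standard Young tableaux of shape 2×n are counted by C_n. The Catalan number equal to 132 is C_6.

6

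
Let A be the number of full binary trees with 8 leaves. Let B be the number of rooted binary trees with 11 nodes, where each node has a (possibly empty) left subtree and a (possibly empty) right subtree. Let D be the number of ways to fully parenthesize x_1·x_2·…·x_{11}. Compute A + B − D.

42419

A full binary tree with L leaves has L−1 internal nodes and is counted by C_{L−1}; L = 8 gives C_7. So A = C_7 = 429.
Rooted binary trees with 11 nodes (each child slot possibly empty) number C_11. So B = C_11 = 58786.
Ways to associate a product of 11 factors correspond to binary trees on 11 leaves, so the count is C_10. So D = C_10 = 16796.
A + B − D = 429 + 58786 − 16796 = 42419.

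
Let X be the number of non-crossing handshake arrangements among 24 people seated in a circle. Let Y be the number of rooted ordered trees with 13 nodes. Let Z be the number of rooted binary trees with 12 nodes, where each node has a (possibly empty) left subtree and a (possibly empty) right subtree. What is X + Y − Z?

208012

Non-crossing handshake pairings of 2n people are counted by C_n; 24 people gives n = 12. So X = C_12 = 208012.
Rooted ordered (plane) trees on m nodes have m−1 edges and are counted by C_{m−1}; m = 13 gives C_12. So Y = C_12 = 208012.
Rooted binary trees with 12 nodes (each child slot possibly empty) number C_12. So Z = C_12 = 208012.
X + Y − Z = 208012 + 208012 − 208012 = 208012.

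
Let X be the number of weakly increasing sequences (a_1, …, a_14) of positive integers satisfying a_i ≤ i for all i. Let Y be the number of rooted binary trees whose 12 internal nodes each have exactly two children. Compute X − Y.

2466428

Weakly increasing sequences with a_i ≤ i biject with Dyck paths of semilength 14, so there are C_14. So X = C_14 = 2674440.
Full binary trees with n internal nodes are counted by C_n; here n = 12. So Y = C_12 = 208012.
X − Y = 2674440 − 208012 = 2466428.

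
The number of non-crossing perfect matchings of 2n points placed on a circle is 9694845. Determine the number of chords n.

15

Non-crossing pairings of 2n points on a circle are counted by C_n. The Catalan number equal to 9694845 is C_15.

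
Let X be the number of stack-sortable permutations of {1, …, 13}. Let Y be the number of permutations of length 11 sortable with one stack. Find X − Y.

Stack-sortable permutations are exactly the 231-avoiding ones, counted by C_n; here n = 13. So X = C_13 = 742900.
Stack-sortable permutations are exactly the 231-avoiding ones, counted by C_n; here n = 11. So Y = C_11 = 58786.
X − Y = 742900 − 58786 = 684114.

684114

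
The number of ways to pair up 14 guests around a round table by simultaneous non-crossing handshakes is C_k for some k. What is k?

Non-crossing handshake pairings of 2n people are counted by C_n; 14 people gives n = 7.

7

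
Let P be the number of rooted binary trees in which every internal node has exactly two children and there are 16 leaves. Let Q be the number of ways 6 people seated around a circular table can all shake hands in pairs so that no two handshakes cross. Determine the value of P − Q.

A full binary tree with L leaves has L−1 internal nodes and is counted by C_{L−1}; L = 16 gives C_15. So P = C_15 = 9694845.
With 6 = 2·3 people, non-crossing handshake pairings are non-crossing perfect matchings on a circle, counted by C_3. So Q = C_3 = 5.
P − Q = 9694845 − 5 = 9694840.

9694840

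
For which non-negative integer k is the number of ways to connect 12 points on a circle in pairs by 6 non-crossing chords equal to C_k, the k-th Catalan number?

Pairing 12 circle points by 6 non-crossing chords gives C_6 matchings.

6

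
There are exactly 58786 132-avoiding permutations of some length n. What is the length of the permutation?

11

Permutations of [n] avoiding a fixed length-3 pattern are counted by C_n. The Catalan number equal to 58786 is C_11.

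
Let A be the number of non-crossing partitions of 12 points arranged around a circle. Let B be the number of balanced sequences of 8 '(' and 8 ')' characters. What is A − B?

206582

Non-crossing partitions of an n-element set are counted by C_n; here n = 12. So A = C_12 = 208012.
Balanced strings of n pairs of brackets are counted by C_n; here n = 8. So B = C_8 = 1430.
A − B = 208012 − 1430 = 206582.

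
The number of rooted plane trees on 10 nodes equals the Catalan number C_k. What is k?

9

A rooted plane tree on 10 nodes has 9 edges, and such trees are counted by C_9.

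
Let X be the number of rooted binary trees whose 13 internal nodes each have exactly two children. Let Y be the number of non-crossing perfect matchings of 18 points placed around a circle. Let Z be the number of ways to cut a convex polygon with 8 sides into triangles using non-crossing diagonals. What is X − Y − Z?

737906

Full binary trees with n internal nodes are counted by C_n; here n = 13. So X = C_13 = 742900.
Pairing 18 circle points by 9 non-crossing chords gives C_9 matchings. So Y = C_9 = 4862.
Triangulations of a convex m-gon are counted by C_{m−2}; with m = 8 this is C_6. So Z = C_6 = 132.
X − Y − Z = 742900 − 4862 − 132 = 737906.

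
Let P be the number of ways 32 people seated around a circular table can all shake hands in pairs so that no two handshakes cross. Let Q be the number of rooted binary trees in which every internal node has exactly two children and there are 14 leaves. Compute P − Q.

34614770

With 32 = 2·16 people, non-crossing handshake pairings are non-crossing perfect matchings on a circle, counted by C_16. So P = C_16 = 35357670.
A full binary tree with L leaves has L−1 internal nodes and is counted by C_{L−1}; L = 14 gives C_13. So Q = C_13 = 742900.
P − Q = 35357670 − 742900 = 34614770.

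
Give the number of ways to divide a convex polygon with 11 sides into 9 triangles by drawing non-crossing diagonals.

4862

A convex 11-gon is triangulated into 9 triangles, and the number of such triangulations is the Catalan number C_{11−2} = C_9.
C_9 = C(18,9)/10 = 48620/10 = 4862.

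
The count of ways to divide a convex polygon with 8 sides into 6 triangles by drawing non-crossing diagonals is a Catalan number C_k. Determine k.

The number of triangulations of an 8-gon is the Catalan number C_6 (index = sides − 2).

6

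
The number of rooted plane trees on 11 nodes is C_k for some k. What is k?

10

Rooted ordered (plane) trees on m nodes have m−1 edges and are counted by C_{m−1}; m = 11 gives C_10.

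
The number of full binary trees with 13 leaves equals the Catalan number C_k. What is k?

Full binary trees with 13 leaves have 13−1 = 12 internal nodes, so there are C_12 of them.

12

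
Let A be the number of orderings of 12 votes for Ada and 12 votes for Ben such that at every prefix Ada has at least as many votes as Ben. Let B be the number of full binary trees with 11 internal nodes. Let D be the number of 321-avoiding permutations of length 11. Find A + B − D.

208012

Ballot sequences with n votes each where one side never trails are Dyck words, counted by C_n; here n = 12. So A = C_12 = 208012.
Full binary trees with n internal nodes are counted by C_n; here n = 11. So B = C_11 = 58786.
For any fixed pattern of length 3, the pattern-avoiding permutations of [11] number C_11. So D = C_11 = 58786.
A + B − D = 208012 + 58786 − 58786 = 208012.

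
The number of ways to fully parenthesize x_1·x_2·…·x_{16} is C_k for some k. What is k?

Bracketing 16 factors into binary products is counted by C_{16−1} = C_15.

15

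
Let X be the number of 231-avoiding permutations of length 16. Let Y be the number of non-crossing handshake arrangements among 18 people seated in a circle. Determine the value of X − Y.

For any fixed pattern of length 3, the pattern-avoiding permutations of [16] number C_16. So X = C_16 = 35357670.
Non-crossing handshake pairings of 2n people are counted by C_n; 18 people gives n = 9. So Y = C_9 = 4862.
X − Y = 35357670 − 4862 = 35352808.

35352808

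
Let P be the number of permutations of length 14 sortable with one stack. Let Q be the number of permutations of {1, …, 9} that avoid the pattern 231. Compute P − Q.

2669578

Stack-sortable permutations are exactly the 231-avoiding ones, counted by C_n; here n = 14. So P = C_14 = 2674440.
Permutations of [n] avoiding any single length-3 pattern are counted by C_n; here n = 9. So Q = C_9 = 4862.
P − Q = 2674440 − 4862 = 2669578.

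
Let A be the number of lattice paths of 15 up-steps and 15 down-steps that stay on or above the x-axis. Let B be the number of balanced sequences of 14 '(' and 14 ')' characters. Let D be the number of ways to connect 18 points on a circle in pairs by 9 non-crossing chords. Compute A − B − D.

7015543

A Dyck path with 15 up-steps and 15 down-steps has semilength 15, so there are C_15 of them. So A = C_15 = 9694845.
With 14 pairs the number of balanced bracket strings is the Catalan number C_14. So B = C_14 = 2674440.
Non-crossing perfect matchings of 2n points on a circle are counted by C_n; with 18 points, n = 9. So D = C_9 = 4862.
A − B − D = 9694845 − 2674440 − 4862 = 7015543.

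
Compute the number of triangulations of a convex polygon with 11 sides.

4862

The number of triangulations of an 11-gon is the Catalan number C_9 (index = sides − 2).
C_9 = 4862.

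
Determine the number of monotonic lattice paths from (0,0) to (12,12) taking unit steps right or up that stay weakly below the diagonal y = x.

Monotone paths in an n×n grid that stay weakly below the diagonal are counted by C_n; here n = 12.
C_12 = C(24,12)/13 = 2704156/13 = 208012.

208012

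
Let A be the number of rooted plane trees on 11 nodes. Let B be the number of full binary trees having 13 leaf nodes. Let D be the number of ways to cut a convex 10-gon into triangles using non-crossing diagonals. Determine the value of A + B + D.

226238

Rooted ordered (plane) trees on m nodes have m−1 edges and are counted by C_{m−1}; m = 11 gives C_10. So A = C_10 = 16796.
A full binary tree with L leaves has L−1 internal nodes and is counted by C_{L−1}; L = 13 gives C_12. So B = C_12 = 208012.
The number of triangulations of a 10-gon is the Catalan number C_8 (index = sides − 2). So D = C_8 = 1430.
A + B + D = 16796 + 208012 + 1430 = 226238.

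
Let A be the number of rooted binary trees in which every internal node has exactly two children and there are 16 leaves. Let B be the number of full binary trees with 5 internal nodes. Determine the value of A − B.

9694803

A full binary tree with L leaves has L−1 internal nodes and is counted by C_{L−1}; L = 16 gives C_15. So A = C_15 = 9694845.
The number of full binary trees on 5 internal nodes is the Catalan number C_5. So B = C_5 = 42.
A − B = 9694845 − 42 = 9694803.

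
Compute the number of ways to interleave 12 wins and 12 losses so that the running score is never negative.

208012

Reading a vote for the leader as '(' and for the other as ')' turns such a sequence into a balanced string of 12 pairs, so the count is C_12.
C_12 = C_11 · 2(2·11+1)/(11+2) = 58786 · 46/13 = 208012.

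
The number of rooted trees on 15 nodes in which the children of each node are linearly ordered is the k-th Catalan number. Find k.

Rooted ordered (plane) trees on m nodes have m−1 edges and are counted by C_{m−1}; m = 15 gives C_14.

14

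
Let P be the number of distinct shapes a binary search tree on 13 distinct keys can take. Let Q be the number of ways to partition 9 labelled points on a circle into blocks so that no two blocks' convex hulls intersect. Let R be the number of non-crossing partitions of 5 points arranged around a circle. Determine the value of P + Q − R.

Binary trees (left/right distinguished) on n nodes are counted by C_n; here n = 13. So P = C_13 = 742900.
Non-crossing partitions of an n-element set are counted by C_n; here n = 9. So Q = C_9 = 4862.
The non-crossing partitions of [5] form a lattice of size C_5. So R = C_5 = 42.
P + Q − R = 742900 + 4862 − 42 = 747720.

747720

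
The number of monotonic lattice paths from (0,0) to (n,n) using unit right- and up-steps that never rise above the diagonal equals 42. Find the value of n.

5

Such diagonal-avoiding paths in an n×n grid are counted by C_n, and C_5 = 42.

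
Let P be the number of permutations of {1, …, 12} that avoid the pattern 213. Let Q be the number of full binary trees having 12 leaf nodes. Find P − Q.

For any fixed pattern of length 3, the pattern-avoiding permutations of [12] number C_12. So P = C_12 = 208012.
A full binary tree with L leaves has L−1 internal nodes and is counted by C_{L−1}; L = 12 gives C_11. So Q = C_11 = 58786.
P − Q = 208012 − 58786 = 149226.

149226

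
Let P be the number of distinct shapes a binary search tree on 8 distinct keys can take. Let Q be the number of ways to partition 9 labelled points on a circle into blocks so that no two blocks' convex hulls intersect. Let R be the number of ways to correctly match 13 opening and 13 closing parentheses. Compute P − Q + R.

There are C_n binary search tree shapes on n keys; with n = 8 that is C_8. So P = C_8 = 1430.
Non-crossing partitions of an n-element set are counted by C_n; here n = 9. So Q = C_9 = 4862.
A balanced arrangement of 13 bracket pairs is a Dyck word of semilength 13, so the count is C_13. So R = C_13 = 742900.
P − Q + R = 1430 − 4862 + 742900 = 739468.

739468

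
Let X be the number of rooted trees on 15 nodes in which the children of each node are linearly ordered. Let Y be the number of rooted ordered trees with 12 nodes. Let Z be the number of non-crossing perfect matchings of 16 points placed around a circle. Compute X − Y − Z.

2614224

A rooted plane tree on 15 nodes has 14 edges, and such trees are counted by C_14. So X = C_14 = 2674440.
Rooted ordered (plane) trees on m nodes have m−1 edges and are counted by C_{m−1}; m = 12 gives C_11. So Y = C_11 = 58786.
Non-crossing perfect matchings of 2n points on a circle are counted by C_n; with 16 points, n = 8. So Z = C_8 = 1430.
X − Y − Z = 2674440 − 58786 − 1430 = 2614224.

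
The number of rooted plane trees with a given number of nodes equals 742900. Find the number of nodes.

Rooted ordered trees on m nodes are counted by C_{m−1}, and C_13 = 742900.
So the index is 13, and the number of nodes is 13 + 1 = 14.

14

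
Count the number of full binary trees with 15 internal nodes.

9694845

Full binary trees with n internal nodes are counted by C_n; here n = 15.
C_15 = C(30,15)/16 = 155117520/16 = 9694845.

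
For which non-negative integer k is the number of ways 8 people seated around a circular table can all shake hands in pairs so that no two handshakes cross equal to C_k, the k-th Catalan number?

4

Non-crossing handshake pairings of 2n people are counted by C_n; 8 people gives n = 4.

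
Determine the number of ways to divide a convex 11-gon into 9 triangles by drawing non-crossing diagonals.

The number of triangulations of an 11-gon is the Catalan number C_9 (index = sides − 2).
C_9 = C_8 · 2(2·8+1)/(8+2) = 1430 · 34/10 = 4862.

4862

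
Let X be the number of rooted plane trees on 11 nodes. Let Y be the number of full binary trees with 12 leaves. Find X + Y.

75582

Rooted ordered (plane) trees on m nodes have m−1 edges and are counted by C_{m−1}; m = 11 gives C_10. So X = C_10 = 16796.
A full binary tree with L leaves has L−1 internal nodes and is counted by C_{L−1}; L = 12 gives C_11. So Y = C_11 = 58786.
X + Y = 16796 + 58786 = 75582.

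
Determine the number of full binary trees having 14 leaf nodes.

Full binary trees with 14 leaves have 14−1 = 13 internal nodes, so there are C_13 of them.
C_13 = 742900.

742900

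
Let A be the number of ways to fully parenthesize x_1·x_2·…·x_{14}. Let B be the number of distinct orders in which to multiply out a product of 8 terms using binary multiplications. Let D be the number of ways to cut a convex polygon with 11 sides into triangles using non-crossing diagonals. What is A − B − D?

Ways to associate a product of 14 factors correspond to binary trees on 14 leaves, so the count is C_13. So A = C_13 = 742900.
Bracketing 8 factors into binary products is counted by C_{8−1} = C_7. So B = C_7 = 429.
Triangulations of a convex m-gon are counted by C_{m−2}; with m = 11 this is C_9. So D = C_9 = 4862.
A − B − D = 742900 − 429 − 4862 = 737609.

737609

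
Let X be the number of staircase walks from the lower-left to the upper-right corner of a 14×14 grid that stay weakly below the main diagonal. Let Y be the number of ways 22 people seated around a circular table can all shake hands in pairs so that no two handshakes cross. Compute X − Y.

Monotone paths in an n×n grid that stay weakly below the diagonal are counted by C_n; here n = 14. So X = C_14 = 2674440.
With 22 = 2·11 people, non-crossing handshake pairings are non-crossing perfect matchings on a circle, counted by C_11. So Y = C_11 = 58786.
X − Y = 2674440 − 58786 = 2615654.

2615654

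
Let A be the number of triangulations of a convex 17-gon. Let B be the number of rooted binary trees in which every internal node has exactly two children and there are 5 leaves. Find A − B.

9694831

Triangulations of a convex m-gon are counted by C_{m−2}; with m = 17 this is C_15. So A = C_15 = 9694845.
Full binary trees with 5 leaves have 5−1 = 4 internal nodes, so there are C_4 of them. So B = C_4 = 14.
A − B = 9694845 − 14 = 9694831.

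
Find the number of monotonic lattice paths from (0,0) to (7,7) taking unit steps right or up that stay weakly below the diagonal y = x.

429

Monotone paths in an n×n grid that stay weakly below the diagonal are counted by C_n; here n = 7.
C_7 = C(14,7)/8 = 3432/8 = 429.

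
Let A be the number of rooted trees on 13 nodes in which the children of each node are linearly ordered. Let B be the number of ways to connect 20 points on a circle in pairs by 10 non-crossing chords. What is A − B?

A rooted plane tree on 13 nodes has 12 edges, and such trees are counted by C_12. So A = C_12 = 208012.
Pairing 20 circle points by 10 non-crossing chords gives C_10 matchings. So B = C_10 = 16796.
A − B = 208012 − 16796 = 191216.

191216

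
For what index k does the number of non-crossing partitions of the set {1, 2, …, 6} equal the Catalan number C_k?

The non-crossing partitions of [6] form a lattice of size C_6.

6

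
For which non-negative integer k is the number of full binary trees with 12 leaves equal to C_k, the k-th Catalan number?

A full binary tree with L leaves has L−1 internal nodes and is counted by C_{L−1}; L = 12 gives C_11.

11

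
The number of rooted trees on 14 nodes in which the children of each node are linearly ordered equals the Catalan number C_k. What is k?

A rooted plane tree on 14 nodes has 13 edges, and such trees are counted by C_13.

13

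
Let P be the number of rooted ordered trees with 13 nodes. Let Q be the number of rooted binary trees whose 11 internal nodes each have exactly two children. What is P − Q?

A rooted plane tree on 13 nodes has 12 edges, and such trees are counted by C_12. So P = C_12 = 208012.
The number of full binary trees on 11 internal nodes is the Catalan number C_11. So Q = C_11 = 58786.
P − Q = 208012 − 58786 = 149226.

149226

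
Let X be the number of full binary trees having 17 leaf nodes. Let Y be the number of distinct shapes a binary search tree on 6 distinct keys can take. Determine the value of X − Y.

35357538

A full binary tree with L leaves has L−1 internal nodes and is counted by C_{L−1}; L = 17 gives C_16. So X = C_16 = 35357670.
Rooted binary trees with 6 nodes (each child slot possibly empty) number C_6. So Y = C_6 = 132.
X − Y = 35357670 − 132 = 35357538.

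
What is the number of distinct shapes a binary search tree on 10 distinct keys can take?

16796

There are C_n binary search tree shapes on n keys; with n = 10 that is C_10.
C_10 = 16796.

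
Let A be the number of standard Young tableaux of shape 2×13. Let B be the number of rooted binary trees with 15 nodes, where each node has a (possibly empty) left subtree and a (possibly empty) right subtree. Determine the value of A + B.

Standard Young tableaux of shape 2×n are counted by C_n; here n = 13. So A = C_13 = 742900.
Binary trees (left/right distinguished) on n nodes are counted by C_n; here n = 15. So B = C_15 = 9694845.
A + B = 742900 + 9694845 = 10437745.

10437745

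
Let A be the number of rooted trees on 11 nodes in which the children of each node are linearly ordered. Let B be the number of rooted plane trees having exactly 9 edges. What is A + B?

21658

Rooted ordered (plane) trees on m nodes have m−1 edges and are counted by C_{m−1}; m = 11 gives C_10. So A = C_10 = 16796.
A rooted plane tree with 9 edges has 10 nodes, and the count is C_9. So B = C_9 = 4862.
A + B = 16796 + 4862 = 21658.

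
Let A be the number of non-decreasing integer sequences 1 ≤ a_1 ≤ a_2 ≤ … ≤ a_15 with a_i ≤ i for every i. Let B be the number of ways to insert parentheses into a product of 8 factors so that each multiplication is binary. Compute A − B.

Such sub-staircase sequences of length n are counted by C_n; here n = 15. So A = C_15 = 9694845.
Parenthesizations of m factors correspond to full binary trees with m leaves, counted by C_{m−1}; m = 8 gives C_7. So B = C_7 = 429.
A − B = 9694845 − 429 = 9694416.

9694416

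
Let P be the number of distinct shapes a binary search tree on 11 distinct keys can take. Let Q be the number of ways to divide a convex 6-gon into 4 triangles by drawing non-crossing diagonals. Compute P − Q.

There are C_n binary search tree shapes on n keys; with n = 11 that is C_11. So P = C_11 = 58786.
A convex 6-gon is triangulated into 4 triangles, and the number of such triangulations is the Catalan number C_{6−2} = C_4. So Q = C_4 = 14.
P − Q = 58786 − 14 = 58772.

58772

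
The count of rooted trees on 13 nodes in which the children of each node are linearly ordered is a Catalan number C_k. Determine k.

12

A rooted plane tree on 13 nodes has 12 edges, and such trees are counted by C_12.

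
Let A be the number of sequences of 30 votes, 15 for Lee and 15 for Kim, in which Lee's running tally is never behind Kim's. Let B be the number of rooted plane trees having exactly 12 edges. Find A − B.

9486833

Reading a vote for the leader as '(' and for the other as ')' turns such a sequence into a balanced string of 15 pairs, so the count is C_15. So A = C_15 = 9694845.
A rooted plane tree with 12 edges has 13 nodes, and the count is C_12. So B = C_12 = 208012.
A − B = 9694845 − 208012 = 9486833.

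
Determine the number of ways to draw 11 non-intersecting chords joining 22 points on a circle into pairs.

Non-crossing perfect matchings of 2n points on a circle are counted by C_n; with 22 points, n = 11.
C_11 = C_10 · 2(2·10+1)/(10+2) = 16796 · 42/12 = 58786.

58786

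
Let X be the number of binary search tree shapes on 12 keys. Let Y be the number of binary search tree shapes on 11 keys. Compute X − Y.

Rooted binary trees with 12 nodes (each child slot possibly empty) number C_12. So X = C_12 = 208012.
Rooted binary trees with 11 nodes (each child slot possibly empty) number C_11. So Y = C_11 = 58786.
X − Y = 208012 − 58786 = 149226.

149226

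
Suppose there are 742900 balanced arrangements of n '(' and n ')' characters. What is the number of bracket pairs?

Balanced strings of n bracket-pairs are counted by C_n. Since C_13 = 742900, the index is 13.

13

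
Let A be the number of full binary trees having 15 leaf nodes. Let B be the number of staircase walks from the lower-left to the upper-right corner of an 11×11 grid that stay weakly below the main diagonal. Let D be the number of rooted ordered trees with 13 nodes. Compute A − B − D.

A full binary tree with L leaves has L−1 internal nodes and is counted by C_{L−1}; L = 15 gives C_14. So A = C_14 = 2674440.
Sub-diagonal monotone paths from (0,0) to (11,11) biject with Dyck paths of semilength 11, giving C_11. So B = C_11 = 58786.
A rooted plane tree on 13 nodes has 12 edges, and such trees are counted by C_12. So D = C_12 = 208012.
A − B − D = 2674440 − 58786 − 208012 = 2407642.

2407642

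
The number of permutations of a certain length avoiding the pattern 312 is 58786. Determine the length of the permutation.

11

Permutations of [n] avoiding a fixed length-3 pattern are counted by C_n, and C_11 = 58786.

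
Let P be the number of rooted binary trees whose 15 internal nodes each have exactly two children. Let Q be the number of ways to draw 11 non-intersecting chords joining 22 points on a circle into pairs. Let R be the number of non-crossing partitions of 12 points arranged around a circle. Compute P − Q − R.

Full binary trees with n internal nodes are counted by C_n; here n = 15. So P = C_15 = 9694845.
Non-crossing perfect matchings of 2n points on a circle are counted by C_n; with 22 points, n = 11. So Q = C_11 = 58786.
Non-crossing partitions of an n-element set are counted by C_n; here n = 12. So R = C_12 = 208012.
P − Q − R = 9694845 − 58786 − 208012 = 9428047.

9428047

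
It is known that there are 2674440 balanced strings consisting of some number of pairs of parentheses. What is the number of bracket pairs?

14

Balanced strings of n bracket-pairs are counted by C_n. The Catalan number equal to 2674440 is C_14.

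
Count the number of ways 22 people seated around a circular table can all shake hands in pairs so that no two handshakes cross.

58786

With 22 = 2·11 people, non-crossing handshake pairings are non-crossing perfect matchings on a circle, counted by C_11.
C_11 = C(22,11)/12 = 705432/12 = 58786.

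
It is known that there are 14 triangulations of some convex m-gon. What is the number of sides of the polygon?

6

Triangulations of a convex m-gon are counted by C_{m−2}. Since C_4 = 14, the index is 4.
So m − 2 = 4, giving m = 6 sides.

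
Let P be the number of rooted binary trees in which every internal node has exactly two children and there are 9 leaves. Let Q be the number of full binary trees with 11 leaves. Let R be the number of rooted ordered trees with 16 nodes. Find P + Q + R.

A full binary tree with L leaves has L−1 internal nodes and is counted by C_{L−1}; L = 9 gives C_8. So P = C_8 = 1430.
Full binary trees with 11 leaves have 11−1 = 10 internal nodes, so there are C_10 of them. So Q = C_10 = 16796.
A rooted plane tree on 16 nodes has 15 edges, and such trees are counted by C_15. So R = C_15 = 9694845.
P + Q + R = 1430 + 16796 + 9694845 = 9713071.

9713071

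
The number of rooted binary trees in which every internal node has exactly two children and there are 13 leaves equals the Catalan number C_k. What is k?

Full binary trees with 13 leaves have 13−1 = 12 internal nodes, so there are C_12 of them.

12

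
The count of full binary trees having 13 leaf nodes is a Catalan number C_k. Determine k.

A full binary tree with L leaves has L−1 internal nodes and is counted by C_{L−1}; L = 13 gives C_12.

12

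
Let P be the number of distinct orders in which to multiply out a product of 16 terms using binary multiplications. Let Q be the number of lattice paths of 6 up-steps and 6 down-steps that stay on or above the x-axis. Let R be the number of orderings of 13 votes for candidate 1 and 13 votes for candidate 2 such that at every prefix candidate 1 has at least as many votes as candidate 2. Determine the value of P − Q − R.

Bracketing 16 factors into binary products is counted by C_{16−1} = C_15. So P = C_15 = 9694845.
A Dyck path with 6 up-steps and 6 down-steps has semilength 6, so there are C_6 of them. So Q = C_6 = 132.
Ballot sequences with n votes each where one side never trails are Dyck words, counted by C_n; here n = 13. So R = C_13 = 742900.
P − Q − R = 9694845 − 132 − 742900 = 8951813.

8951813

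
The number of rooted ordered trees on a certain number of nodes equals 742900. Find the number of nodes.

Rooted ordered trees on m nodes are counted by C_{m−1}; 742900 = C_13.
So the index is 13, and the number of nodes is 13 + 1 = 14.

14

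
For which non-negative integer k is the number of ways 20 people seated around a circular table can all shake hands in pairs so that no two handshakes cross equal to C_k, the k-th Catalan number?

Non-crossing handshake pairings of 2n people are counted by C_n; 20 people gives n = 10.

10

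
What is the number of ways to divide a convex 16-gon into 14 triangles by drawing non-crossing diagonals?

The number of triangulations of a 16-gon is the Catalan number C_14 (index = sides − 2).
C_14 = C(28,14)/15 = 40116600/15 = 2674440.

2674440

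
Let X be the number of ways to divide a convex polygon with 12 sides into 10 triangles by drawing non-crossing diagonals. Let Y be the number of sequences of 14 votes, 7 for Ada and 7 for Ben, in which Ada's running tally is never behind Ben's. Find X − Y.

16367

A convex 12-gon is triangulated into 10 triangles, and the number of such triangulations is the Catalan number C_{12−2} = C_10. So X = C_10 = 16796.
Reading a vote for the leader as '(' and for the other as ')' turns such a sequence into a balanced string of 7 pairs, so the count is C_7. So Y = C_7 = 429.
X − Y = 16796 − 429 = 16367.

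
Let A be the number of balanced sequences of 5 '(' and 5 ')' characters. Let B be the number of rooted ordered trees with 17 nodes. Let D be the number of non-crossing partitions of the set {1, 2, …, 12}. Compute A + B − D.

35149700

Balanced strings of n pairs of brackets are counted by C_n; here n = 5. So A = C_5 = 42.
Rooted ordered (plane) trees on m nodes have m−1 edges and are counted by C_{m−1}; m = 17 gives C_16. So B = C_16 = 35357670.
The non-crossing partitions of [12] form a lattice of size C_12. So D = C_12 = 208012.
A + B − D = 42 + 35357670 − 208012 = 35149700.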